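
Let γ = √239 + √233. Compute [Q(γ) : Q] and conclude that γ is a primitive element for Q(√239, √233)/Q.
[Q(γ) : Q] = 4 (equivalently, Q(γ) = Q(√239, √233))

Obviously Q(γ) ⊆ Q(√239, √233), and [Q(√239, √233):Q] = 4 (since 239, 233 are distinct squarefree integers > 1 with 55687 not a perfect square). To show equality we compute the minimal polynomial of γ. From γ = √239 + √233: γ^2 = 239 + 2√(55687) + 233 = 472 + 2√(55687), so γ^2 - 472 = 2√(55687); squaring, (γ^2 - 472)^2 = 4·55687, i.e. γ^4 - 944γ^2 + 222784 - 222748 = 0, i.e. γ^4 - 944γ^2 + 36 = 0. So γ is a root of x^4 - 944x^2 + 36. This polynomial is irreducible over Q: it has no rational root (each ±√239 ± √233 is irrational), and any factorization into two quadratics over Q would force √(55687) ∈ Q (pairing opposite roots) or √239, √233 ∈ Q (other pairings), all impossible. Hence [Q(γ):Q] = 4 = [Q(√239, √233):Q], so Q(γ) = Q(√239, √233).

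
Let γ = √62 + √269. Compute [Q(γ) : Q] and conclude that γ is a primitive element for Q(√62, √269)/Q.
[Q(γ) : Q] = 4 (equivalently, Q(γ) = Q(√62, √269))

Obviously Q(γ) ⊆ Q(√62, √269), and [Q(√62, √269):Q] = 4 (since 62, 269 are distinct squarefree integers > 1 with 16678 not a perfect square). To show equality we compute the minimal polynomial of γ. From γ = √62 + √269: γ^2 = 62 + 2√(16678) + 269 = 331 + 2√(16678), so γ^2 - 331 = 2√(16678); squaring, (γ^2 - 331)^2 = 4·16678, i.e. γ^4 - 662γ^2 + 109561 - 66712 = 0, i.e. γ^4 - 662γ^2 + 42849 = 0. So γ is a root of x^4 - 662x^2 + 42849. This polynomial is irreducible over Q: it has no rational root (each ±√62 ± √269 is irrational), and any factorization into two quadratics over Q would force √(16678) ∈ Q (pairing opposite roots) or √62, √269 ∈ Q (other pairings), all impossible. Hence [Q(γ):Q] = 4 = [Q(√62, √269):Q], so Q(γ) = Q(√62, √269).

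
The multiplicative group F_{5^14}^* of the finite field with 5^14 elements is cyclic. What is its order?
|F_{5^14}^*| = 6103515624

F_{5^14} has 5^14 = 6103515625 elements; its multiplicative group consists of all nonzero elements, so |F_{5^14}^*| = 6103515625 - 1 = 6103515624. (It is cyclic since any finite subgroup of the multiplicative group of a field is cyclic.)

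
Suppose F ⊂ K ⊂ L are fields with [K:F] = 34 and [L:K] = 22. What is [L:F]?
[L:F] = 748

The tower law says that for any tower of field extensions F ⊂ K ⊂ L with finite degrees, [L:F] = [L:K] · [K:F]. Here this gives [L:F] = 22 · 34 = 748.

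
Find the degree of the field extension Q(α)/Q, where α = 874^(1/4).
[Q(α):Q] = 4

α is a root of x^4 - 874. By Eisenstein's criterion at the prime p = 2 (which divides the constant term 874 but p^2 = 4 does not, since 874 is squarefree), x^4 - 874 is irreducible over Q. Hence [Q(α):Q] = 4.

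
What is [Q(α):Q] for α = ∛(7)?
[Q(α):Q] = 3

The minimal polynomial of α is x^3 - 7, irreducible over Q since 7 is not a perfect cube (so x^3 - 7 has no rational root). Hence [Q(α):Q] = deg(m_α) = 3.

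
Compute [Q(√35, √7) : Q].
[Q(√35, √7) : Q] = 4

[Q(√35):Q] = 2 (min poly x^2 - 35, irreducible since 35 is squarefree > 1). For the top step, suppose √7 ∈ Q(√35), say √7 = c + d√35 with c, d ∈ Q. Squaring: 7 = c^2 + 35d^2 + 2cd√35. Since √35 ∉ Q this forces 2cd = 0. If d = 0 then √7 = c ∈ Q, contradicting 7 squarefree > 1. If c = 0 then 7 = 35d^2, so 35·7 = (35d)^2 is a perfect square in Q — but 35·7 = 245 is not a perfect square (since 35 and 7 are distinct squarefree integers). Contradiction. Hence √7 ∉ Q(√35), so x^2 - 7 stays irreducible over Q(√35) and [Q(√35, √7) : Q(√35)] = 2. By the tower law, [Q(√35, √7) : Q] = 2 · 2 = 4.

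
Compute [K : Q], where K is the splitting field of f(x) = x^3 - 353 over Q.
[K : Q] = 6

The roots of x^3 - 353 are ∛353, ω∛353, ω^2∛353 where ω = e^(2πi/3) is a primitive cube root of unity, so K = Q(∛353, ω). Now [Q(∛353):Q] = 3 (since 353 is not a perfect cube, x^3 - 353 is irreducible) and [Q(ω):Q] = 2. Both 2 and 3 divide [K:Q], and [K:Q] ≤ 3·2 = 6, so [K:Q] = 6. (Equivalently: Q(∛353) ⊂ R but ω ∉ R, so [K : Q(∛353)] = 2.)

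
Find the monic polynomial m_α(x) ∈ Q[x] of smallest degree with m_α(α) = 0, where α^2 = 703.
m_α(x) = x^2 - 703

α satisfies α^2 - 703 = 0, so x^2 - 703 annihilates α. Since d = 703 is squarefree and ≠ 1, it is not a perfect square in Q, so x^2 - 703 has no rational root and is therefore irreducible over Q (a degree-2 polynomial over a field is irreducible iff it has no root). Hence m_α(x) = x^2 - 703.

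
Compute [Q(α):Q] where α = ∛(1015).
[Q(α):Q] = 3

The minimal polynomial of α is x^3 - 1015, irreducible over Q since 1015 is not a perfect cube (so x^3 - 1015 has no rational root). Hence [Q(α):Q] = deg(m_α) = 3.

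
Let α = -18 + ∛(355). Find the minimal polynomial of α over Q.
m_α(x) = x^3 + 54x^2 + 972x + 5477

Set β = α + 18 = ∛(355), so β^3 = 355. Then (α + 18)^3 - 355 = 0, i.e. α is a root of g(x) = (x + 18)^3 - 355 = x^3 + 54x^2 + 972x + 5477. Since g(x) = h(x + 18) where h(x) = x^3 - 355, and h is irreducible over Q (because 355 is not a perfect cube, so h has no rational root, and a monic cubic with no rational root is irreducible), g is also irreducible (irreducibility is preserved under the substitution x → x + 18). Hence m_α(x) = x^3 + 54x^2 + 972x + 5477.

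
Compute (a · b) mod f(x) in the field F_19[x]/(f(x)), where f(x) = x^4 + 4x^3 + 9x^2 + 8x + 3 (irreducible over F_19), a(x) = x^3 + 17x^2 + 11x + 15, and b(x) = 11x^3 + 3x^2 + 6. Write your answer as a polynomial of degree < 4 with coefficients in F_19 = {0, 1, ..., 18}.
a · b ≡ 10x^3 + 11x^2 + 11x + 8 (mod f(x))

Multiply in F_19[x]: a(x)·b(x) = (x^3 + 17x^2 + 11x + 15)·(11x^3 + 3x^2 + 6) = 11x^6 + x^4 + 14x^3 + 14x^2 + 9x + 14. This has degree ≥ 4, so divide by f(x) over F_19: 11x^6 + x^4 + 14x^3 + 14x^2 + 9x + 14 = (11x^2 + 13x + 2)·(x^4 + 4x^3 + 9x^2 + 8x + 3) + (10x^3 + 11x^2 + 11x + 8). Hence a·b ≡ 10x^3 + 11x^2 + 11x + 8 (mod f). (F_19[x]/(f) is a field with 19^4 = 130321 elements since f is irreducible of degree 4.)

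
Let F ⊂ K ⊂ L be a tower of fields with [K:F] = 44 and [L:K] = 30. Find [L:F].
[L:F] = 1320

The tower law says that for any tower of field extensions F ⊂ K ⊂ L with finite degrees, [L:F] = [L:K] · [K:F]. Here this gives [L:F] = 30 · 44 = 1320.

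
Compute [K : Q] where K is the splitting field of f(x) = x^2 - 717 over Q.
[K : Q] = 2

f(x) = x^2 - 717 factors as (x - √717)(x + √717). The splitting field is K = Q(√717). Since 717 is squarefree and > 1, it is not a perfect square, so x^2 - 717 is irreducible over Q and [Q(√717) : Q] = 2. Hence [K : Q] = 2.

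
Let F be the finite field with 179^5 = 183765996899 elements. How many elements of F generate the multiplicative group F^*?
There are φ(183765996898) = 82591458400 primitive elements

F_q^* is cyclic of order q - 1 = 183765996898. A cyclic group of order m has exactly φ(m) generators. Here m = 183765996898 = 2 · 11 · 89 · 93853931, so the number of primitive elements is φ(183765996898) = 82591458400.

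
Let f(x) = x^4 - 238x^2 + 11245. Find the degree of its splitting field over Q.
[K : Q] = 4

Solving the quadratic in x^2: x^2 = (238 ± √(238^2 - 4·11245))/2 = (238 ± √11664)/2 = (238 ± 108)/2, giving x^2 = 65 or x^2 = 173. So f(x) = (x^2 - 65)(x^2 - 173) and the roots of f are ±√65, ±√173. Hence the splitting field is K = Q(√65, √173). Since 65 and 173 are distinct squarefree integers > 1, their product 11245 is not a perfect square, so √173 ∉ Q(√65). By the tower law [K:Q] = [Q(√65,√173):Q(√65)] · [Q(√65):Q] = 2 · 2 = 4.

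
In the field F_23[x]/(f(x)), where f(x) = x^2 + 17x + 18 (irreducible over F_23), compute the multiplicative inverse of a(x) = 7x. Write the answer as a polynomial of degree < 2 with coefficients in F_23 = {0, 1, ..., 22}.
a(x)^(-1) ≡ 2x + 11 (mod f(x))

Since f is irreducible over F_23, F_23[x]/(f) is a field and a(x) ≠ 0 has an inverse. Apply the extended Euclidean algorithm to f(x) and a(x) in F_23[x]: f(x) = (10x + 9)·a(x) + (18). The last nonzero remainder is the constant 18 = gcd(f, a) in F_23. Back-substituting through the division chain expresses 18 = s(x)·a(x) + t(x)·f(x) with s(x) ≡ 13x + 14 (mod f), so (13x + 14)·a(x) ≡ 18 (mod f). Multiplying by 18^(-1) ≡ 9 in F_23 gives a(x)^(-1) ≡ 9·(13x + 14) ≡ 2x + 11 (mod f). Check: (7x)·(2x + 11) = 14x^2 + 8x ≡ 1 (mod x^2 + 17x + 18).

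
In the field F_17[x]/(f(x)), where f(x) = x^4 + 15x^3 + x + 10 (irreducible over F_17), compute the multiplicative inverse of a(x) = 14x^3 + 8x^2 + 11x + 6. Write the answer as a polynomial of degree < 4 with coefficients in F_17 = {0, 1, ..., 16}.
a(x)^(-1) ≡ 12x^2 + 15x + 2 (mod f(x))

Since f is irreducible over F_17, F_17[x]/(f) is a field and a(x) ≠ 0 has an inverse. Apply the extended Euclidean algorithm to f(x) and a(x) in F_17[x]: f(x) = (11x + 13)·a(x) + (13x^2 + 13x);  a(x) = (5x + 10)·(13x^2 + 13x) + (6). The last nonzero remainder is the constant 6 = gcd(f, a) in F_17. Back-substituting through the division chain expresses 6 = s(x)·a(x) + t(x)·f(x) with s(x) ≡ 4x^2 + 5x + 12 (mod f), so (4x^2 + 5x + 12)·a(x) ≡ 6 (mod f). Multiplying by 6^(-1) ≡ 3 in F_17 gives a(x)^(-1) ≡ 3·(4x^2 + 5x + 12) ≡ 12x^2 + 15x + 2 (mod f). Check: (14x^3 + 8x^2 + 11x + 6)·(12x^2 + 15x + 2) = 15x^5 + 8x^3 + 15x^2 + 10x + 12 ≡ 1 (mod x^4 + 15x^3 + x + 10).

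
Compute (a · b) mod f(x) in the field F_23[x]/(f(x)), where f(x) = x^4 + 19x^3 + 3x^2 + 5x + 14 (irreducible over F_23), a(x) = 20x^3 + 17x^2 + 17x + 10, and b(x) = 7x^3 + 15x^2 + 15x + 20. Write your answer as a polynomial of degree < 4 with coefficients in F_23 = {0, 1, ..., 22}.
a · b ≡ 16x^3 + 10x^2 + 20x + 10 (mod f(x))

Multiply in F_23[x]: a(x)·b(x) = (20x^3 + 17x^2 + 17x + 10)·(7x^3 + 15x^2 + 15x + 20) = 2x^6 + 5x^5 + 7x^4 + 14x^3 + 9x^2 + 7x + 16. This has degree ≥ 4, so divide by f(x) over F_23: 2x^6 + 5x^5 + 7x^4 + 14x^3 + 9x^2 + 7x + 16 = (2x^2 + 13x + 7)·(x^4 + 19x^3 + 3x^2 + 5x + 14) + (16x^3 + 10x^2 + 20x + 10). Hence a·b ≡ 16x^3 + 10x^2 + 20x + 10 (mod f). (F_23[x]/(f) is a field with 23^4 = 279841 elements since f is irreducible of degree 4.)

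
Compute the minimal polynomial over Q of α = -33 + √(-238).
m_α(x) = x^2 + 66x + 1327

From α + 33 = √(-238), squaring gives (α + 33)^2 = -238, i.e. α^2 + 66α + 1089 = -238, so α^2 + 66α + 1327 = 0. The discriminant of x^2 + 66x + 1327 is (66)^2 - 4·(1327) = 4356 - 5308 = -952, and 4·(-238) is not a perfect square in Q since -238 is squarefree and ≠ 1. Hence x^2 + 66x + 1327 is irreducible over Q and is the minimal polynomial of α.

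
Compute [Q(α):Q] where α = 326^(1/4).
[Q(α):Q] = 4

α is a root of x^4 - 326. By Eisenstein's criterion at the prime p = 2 (which divides the constant term 326 but p^2 = 4 does not, since 326 is squarefree), x^4 - 326 is irreducible over Q. Hence [Q(α):Q] = 4.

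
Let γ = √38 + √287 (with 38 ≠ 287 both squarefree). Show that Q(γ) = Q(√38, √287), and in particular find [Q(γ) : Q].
[Q(γ) : Q] = 4 (equivalently, Q(γ) = Q(√38, √287))

Obviously Q(γ) ⊆ Q(√38, √287), and [Q(√38, √287):Q] = 4 (since 38, 287 are distinct squarefree integers > 1 with 10906 not a perfect square). To show equality we compute the minimal polynomial of γ. From γ = √38 + √287: γ^2 = 38 + 2√(10906) + 287 = 325 + 2√(10906), so γ^2 - 325 = 2√(10906); squaring, (γ^2 - 325)^2 = 4·10906, i.e. γ^4 - 650γ^2 + 105625 - 43624 = 0, i.e. γ^4 - 650γ^2 + 62001 = 0. So γ is a root of x^4 - 650x^2 + 62001. This polynomial is irreducible over Q: it has no rational root (each ±√38 ± √287 is irrational), and any factorization into two quadratics over Q would force √(10906) ∈ Q (pairing opposite roots) or √38, √287 ∈ Q (other pairings), all impossible. Hence [Q(γ):Q] = 4 = [Q(√38, √287):Q], so Q(γ) = Q(√38, √287).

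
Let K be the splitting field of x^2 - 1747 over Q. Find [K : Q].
[K : Q] = 2

f(x) = x^2 - 1747 factors as (x - √1747)(x + √1747). The splitting field is K = Q(√1747). Since 1747 is squarefree and > 1, it is not a perfect square, so x^2 - 1747 is irreducible over Q and [Q(√1747) : Q] = 2. Hence [K : Q] = 2.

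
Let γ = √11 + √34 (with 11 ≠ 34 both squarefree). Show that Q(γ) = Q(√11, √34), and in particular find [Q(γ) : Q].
[Q(γ) : Q] = 4 (equivalently, Q(γ) = Q(√11, √34))

Obviously Q(γ) ⊆ Q(√11, √34), and [Q(√11, √34):Q] = 4 (since 11, 34 are distinct squarefree integers > 1 with 374 not a perfect square). To show equality we compute the minimal polynomial of γ. From γ = √11 + √34: γ^2 = 11 + 2√(374) + 34 = 45 + 2√(374), so γ^2 - 45 = 2√(374); squaring, (γ^2 - 45)^2 = 4·374, i.e. γ^4 - 90γ^2 + 2025 - 1496 = 0, i.e. γ^4 - 90γ^2 + 529 = 0. So γ is a root of x^4 - 90x^2 + 529. This polynomial is irreducible over Q: it has no rational root (each ±√11 ± √34 is irrational), and any factorization into two quadratics over Q would force √(374) ∈ Q (pairing opposite roots) or √11, √34 ∈ Q (other pairings), all impossible. Hence [Q(γ):Q] = 4 = [Q(√11, √34):Q], so Q(γ) = Q(√11, √34).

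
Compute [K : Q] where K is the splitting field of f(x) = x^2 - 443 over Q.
[K : Q] = 2

f(x) = x^2 - 443 factors as (x - √443)(x + √443). The splitting field is K = Q(√443). Since 443 is squarefree and > 1, it is not a perfect square, so x^2 - 443 is irreducible over Q and [Q(√443) : Q] = 2. Hence [K : Q] = 2.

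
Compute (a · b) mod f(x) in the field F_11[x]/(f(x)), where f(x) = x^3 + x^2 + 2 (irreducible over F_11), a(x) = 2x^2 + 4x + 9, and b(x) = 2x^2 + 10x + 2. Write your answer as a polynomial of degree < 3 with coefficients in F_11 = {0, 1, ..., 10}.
a · b ≡ 5x^2 + 2x + 3 (mod f(x))

Multiply in F_11[x]: a(x)·b(x) = (2x^2 + 4x + 9)·(2x^2 + 10x + 2) = 4x^4 + 6x^3 + 7x^2 + 10x + 7. This has degree ≥ 3, so divide by f(x) over F_11: 4x^4 + 6x^3 + 7x^2 + 10x + 7 = (4x + 2)·(x^3 + x^2 + 2) + (5x^2 + 2x + 3). Hence a·b ≡ 5x^2 + 2x + 3 (mod f). (F_11[x]/(f) is a field with 11^3 = 1331 elements since f is irreducible of degree 3.)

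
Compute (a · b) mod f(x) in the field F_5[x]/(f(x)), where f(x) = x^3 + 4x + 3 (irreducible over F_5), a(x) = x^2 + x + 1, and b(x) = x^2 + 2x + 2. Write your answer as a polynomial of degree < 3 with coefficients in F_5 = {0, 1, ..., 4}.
a · b ≡ x^2 + 4x + 3 (mod f(x))

Multiply in F_5[x]: a(x)·b(x) = (x^2 + x + 1)·(x^2 + 2x + 2) = x^4 + 3x^3 + 4x + 2. This has degree ≥ 3, so divide by f(x) over F_5: x^4 + 3x^3 + 4x + 2 = (x + 3)·(x^3 + 4x + 3) + (x^2 + 4x + 3). Hence a·b ≡ x^2 + 4x + 3 (mod f). (F_5[x]/(f) is a field with 5^3 = 125 elements since f is irreducible of degree 3.)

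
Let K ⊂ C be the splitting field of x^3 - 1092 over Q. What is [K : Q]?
[K : Q] = 6

The roots of x^3 - 1092 are ∛1092, ω∛1092, ω^2∛1092 where ω = e^(2πi/3) is a primitive cube root of unity, so K = Q(∛1092, ω). Now [Q(∛1092):Q] = 3 (since 1092 is not a perfect cube, x^3 - 1092 is irreducible) and [Q(ω):Q] = 2. Both 2 and 3 divide [K:Q], and [K:Q] ≤ 3·2 = 6, so [K:Q] = 6. (Equivalently: Q(∛1092) ⊂ R but ω ∉ R, so [K : Q(∛1092)] = 2.)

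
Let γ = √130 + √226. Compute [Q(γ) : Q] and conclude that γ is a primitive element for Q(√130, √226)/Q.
[Q(γ) : Q] = 4 (equivalently, Q(γ) = Q(√130, √226))

Obviously Q(γ) ⊆ Q(√130, √226), and [Q(√130, √226):Q] = 4 (since 130, 226 are distinct squarefree integers > 1 with 29380 not a perfect square). To show equality we compute the minimal polynomial of γ. From γ = √130 + √226: γ^2 = 130 + 2√(29380) + 226 = 356 + 2√(29380), so γ^2 - 356 = 2√(29380); squaring, (γ^2 - 356)^2 = 4·29380, i.e. γ^4 - 712γ^2 + 126736 - 117520 = 0, i.e. γ^4 - 712γ^2 + 9216 = 0. So γ is a root of x^4 - 712x^2 + 9216. This polynomial is irreducible over Q: it has no rational root (each ±√130 ± √226 is irrational), and any factorization into two quadratics over Q would force √(29380) ∈ Q (pairing opposite roots) or √130, √226 ∈ Q (other pairings), all impossible. Hence [Q(γ):Q] = 4 = [Q(√130, √226):Q], so Q(γ) = Q(√130, √226).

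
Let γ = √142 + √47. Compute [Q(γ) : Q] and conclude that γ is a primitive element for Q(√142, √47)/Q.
[Q(γ) : Q] = 4 (equivalently, Q(γ) = Q(√142, √47))

Obviously Q(γ) ⊆ Q(√142, √47), and [Q(√142, √47):Q] = 4 (since 142, 47 are distinct squarefree integers > 1 with 6674 not a perfect square). To show equality we compute the minimal polynomial of γ. From γ = √142 + √47: γ^2 = 142 + 2√(6674) + 47 = 189 + 2√(6674), so γ^2 - 189 = 2√(6674); squaring, (γ^2 - 189)^2 = 4·6674, i.e. γ^4 - 378γ^2 + 35721 - 26696 = 0, i.e. γ^4 - 378γ^2 + 9025 = 0. So γ is a root of x^4 - 378x^2 + 9025. This polynomial is irreducible over Q: it has no rational root (each ±√142 ± √47 is irrational), and any factorization into two quadratics over Q would force √(6674) ∈ Q (pairing opposite roots) or √142, √47 ∈ Q (other pairings), all impossible. Hence [Q(γ):Q] = 4 = [Q(√142, √47):Q], so Q(γ) = Q(√142, √47).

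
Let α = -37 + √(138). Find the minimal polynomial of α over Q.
m_α(x) = x^2 + 74x + 1231

From α + 37 = √(138), squaring gives (α + 37)^2 = 138, i.e. α^2 + 74α + 1369 = 138, so α^2 + 74α + 1231 = 0. The discriminant of x^2 + 74x + 1231 is (74)^2 - 4·(1231) = 5476 - 4924 = 552, and 4·(138) is not a perfect square in Q since 138 is squarefree and ≠ 1. Hence x^2 + 74x + 1231 is irreducible over Q and is the minimal polynomial of α.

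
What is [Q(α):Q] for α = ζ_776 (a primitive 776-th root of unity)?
[Q(α):Q] = 384

The minimal polynomial of ζ_776 over Q is the 776-th cyclotomic polynomial Φ_776(x), which is irreducible over Q and has degree φ(776) = 384. Hence [Q(α):Q] = φ(776) = 384.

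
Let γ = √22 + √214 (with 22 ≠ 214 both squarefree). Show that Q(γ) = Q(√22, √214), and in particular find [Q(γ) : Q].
[Q(γ) : Q] = 4 (equivalently, Q(γ) = Q(√22, √214))

Obviously Q(γ) ⊆ Q(√22, √214), and [Q(√22, √214):Q] = 4 (since 22, 214 are distinct squarefree integers > 1 with 4708 not a perfect square). To show equality we compute the minimal polynomial of γ. From γ = √22 + √214: γ^2 = 22 + 2√(4708) + 214 = 236 + 2√(4708), so γ^2 - 236 = 2√(4708); squaring, (γ^2 - 236)^2 = 4·4708, i.e. γ^4 - 472γ^2 + 55696 - 18832 = 0, i.e. γ^4 - 472γ^2 + 36864 = 0. So γ is a root of x^4 - 472x^2 + 36864. This polynomial is irreducible over Q: it has no rational root (each ±√22 ± √214 is irrational), and any factorization into two quadratics over Q would force √(4708) ∈ Q (pairing opposite roots) or √22, √214 ∈ Q (other pairings), all impossible. Hence [Q(γ):Q] = 4 = [Q(√22, √214):Q], so Q(γ) = Q(√22, √214).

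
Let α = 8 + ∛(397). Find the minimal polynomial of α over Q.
m_α(x) = x^3 - 24x^2 + 192x - 909

Set β = α - 8 = ∛(397), so β^3 = 397. Then (α - 8)^3 - 397 = 0, i.e. α is a root of g(x) = (x - 8)^3 - 397 = x^3 - 24x^2 + 192x - 909. Since g(x) = h(x - 8) where h(x) = x^3 - 397, and h is irreducible over Q (because 397 is not a perfect cube, so h has no rational root, and a monic cubic with no rational root is irreducible), g is also irreducible (irreducibility is preserved under the substitution x → x - 8). Hence m_α(x) = x^3 - 24x^2 + 192x - 909.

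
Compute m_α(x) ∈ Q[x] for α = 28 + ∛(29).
m_α(x) = x^3 - 84x^2 + 2352x - 21981

Set β = α - 28 = ∛(29), so β^3 = 29. Then (α - 28)^3 - 29 = 0, i.e. α is a root of g(x) = (x - 28)^3 - 29 = x^3 - 84x^2 + 2352x - 21981. Since g(x) = h(x - 28) where h(x) = x^3 - 29, and h is irreducible over Q (because 29 is not a perfect cube, so h has no rational root, and a monic cubic with no rational root is irreducible), g is also irreducible (irreducibility is preserved under the substitution x → x - 28). Hence m_α(x) = x^3 - 84x^2 + 2352x - 21981.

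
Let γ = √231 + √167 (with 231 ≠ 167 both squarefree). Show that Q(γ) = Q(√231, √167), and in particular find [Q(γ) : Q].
[Q(γ) : Q] = 4 (equivalently, Q(γ) = Q(√231, √167))

Obviously Q(γ) ⊆ Q(√231, √167), and [Q(√231, √167):Q] = 4 (since 231, 167 are distinct squarefree integers > 1 with 38577 not a perfect square). To show equality we compute the minimal polynomial of γ. From γ = √231 + √167: γ^2 = 231 + 2√(38577) + 167 = 398 + 2√(38577), so γ^2 - 398 = 2√(38577); squaring, (γ^2 - 398)^2 = 4·38577, i.e. γ^4 - 796γ^2 + 158404 - 154308 = 0, i.e. γ^4 - 796γ^2 + 4096 = 0. So γ is a root of x^4 - 796x^2 + 4096. This polynomial is irreducible over Q: it has no rational root (each ±√231 ± √167 is irrational), and any factorization into two quadratics over Q would force √(38577) ∈ Q (pairing opposite roots) or √231, √167 ∈ Q (other pairings), all impossible. Hence [Q(γ):Q] = 4 = [Q(√231, √167):Q], so Q(γ) = Q(√231, √167).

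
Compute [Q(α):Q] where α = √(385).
[Q(α):Q] = 2

[Q(α):Q] equals the degree of the minimal polynomial of α. Here α^2 = 385 and x^2 - 385 is irreducible (d = 385 is squarefree, ≠ 1, hence not a square), so deg(m_α) = 2. Thus [Q(α):Q] = 2.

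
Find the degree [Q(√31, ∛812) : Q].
[Q(√31, ∛812) : Q] = 6

Let L = Q(√31, ∛812). Since Q(√31) ⊂ L and [Q(√31):Q] = 2, the tower law gives 2 | [L:Q]. Likewise Q(∛812) ⊂ L with [Q(∛812):Q] = 3 (because 812 is not a perfect cube), so 3 | [L:Q]. As gcd(2,3) = 1, [L:Q] is divisible by 6. Conversely L is generated over Q by √31 and ∛812, so [L:Q] ≤ 2·3 = 6. Therefore [Q(√31, ∛812) : Q] = 6.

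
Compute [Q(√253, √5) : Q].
[Q(√253, √5) : Q] = 4

[Q(√253):Q] = 2 (min poly x^2 - 253, irreducible since 253 is squarefree > 1). For the top step, suppose √5 ∈ Q(√253), say √5 = c + d√253 with c, d ∈ Q. Squaring: 5 = c^2 + 253d^2 + 2cd√253. Since √253 ∉ Q this forces 2cd = 0. If d = 0 then √5 = c ∈ Q, contradicting 5 squarefree > 1. If c = 0 then 5 = 253d^2, so 253·5 = (253d)^2 is a perfect square in Q — but 253·5 = 1265 is not a perfect square (since 253 and 5 are distinct squarefree integers). Contradiction. Hence √5 ∉ Q(√253), so x^2 - 5 stays irreducible over Q(√253) and [Q(√253, √5) : Q(√253)] = 2. By the tower law, [Q(√253, √5) : Q] = 2 · 2 = 4.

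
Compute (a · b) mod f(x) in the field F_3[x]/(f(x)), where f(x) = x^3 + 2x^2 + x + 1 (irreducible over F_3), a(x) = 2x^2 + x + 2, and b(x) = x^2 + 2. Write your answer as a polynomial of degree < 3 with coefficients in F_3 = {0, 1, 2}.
a · b ≡ x^2 + 1 (mod f(x))

Multiply in F_3[x]: a(x)·b(x) = (2x^2 + x + 2)·(x^2 + 2) = 2x^4 + x^3 + 2x + 1. This has degree ≥ 3, so divide by f(x) over F_3: 2x^4 + x^3 + 2x + 1 = (2x)·(x^3 + 2x^2 + x + 1) + (x^2 + 1). Hence a·b ≡ x^2 + 1 (mod f). (F_3[x]/(f) is a field with 3^3 = 27 elements since f is irreducible of degree 3.)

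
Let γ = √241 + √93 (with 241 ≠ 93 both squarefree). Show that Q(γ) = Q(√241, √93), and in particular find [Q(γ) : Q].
[Q(γ) : Q] = 4 (equivalently, Q(γ) = Q(√241, √93))

Obviously Q(γ) ⊆ Q(√241, √93), and [Q(√241, √93):Q] = 4 (since 241, 93 are distinct squarefree integers > 1 with 22413 not a perfect square). To show equality we compute the minimal polynomial of γ. From γ = √241 + √93: γ^2 = 241 + 2√(22413) + 93 = 334 + 2√(22413), so γ^2 - 334 = 2√(22413); squaring, (γ^2 - 334)^2 = 4·22413, i.e. γ^4 - 668γ^2 + 111556 - 89652 = 0, i.e. γ^4 - 668γ^2 + 21904 = 0. So γ is a root of x^4 - 668x^2 + 21904. This polynomial is irreducible over Q: it has no rational root (each ±√241 ± √93 is irrational), and any factorization into two quadratics over Q would force √(22413) ∈ Q (pairing opposite roots) or √241, √93 ∈ Q (other pairings), all impossible. Hence [Q(γ):Q] = 4 = [Q(√241, √93):Q], so Q(γ) = Q(√241, √93).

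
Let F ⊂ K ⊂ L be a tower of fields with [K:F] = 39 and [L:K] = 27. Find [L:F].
[L:F] = 1053

The tower law says that for any tower of field extensions F ⊂ K ⊂ L with finite degrees, [L:F] = [L:K] · [K:F]. Here this gives [L:F] = 27 · 39 = 1053.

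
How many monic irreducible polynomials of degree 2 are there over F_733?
There are 268278 monic irreducible polynomials of degree 2 over F_733

Each element of F_{733^2} that lies in no proper subfield is a root of exactly one monic irreducible of degree 2 over F_733, and each such polynomial has 2 distinct roots in F_{733^2}. By Möbius inversion the count is N_733(2) = (1/2) Σ_{d|2} μ(2/d) · 733^d = (1/2)(μ(2)·733^1 + μ(1)·733^2) = 536556/2 = 268278.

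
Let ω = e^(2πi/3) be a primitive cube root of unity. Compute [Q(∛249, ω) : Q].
[Q(∛249, ω) : Q] = 6

[Q(∛249):Q] = 3 (min poly x^3 - 249, irreducible since 249 is not a perfect cube). [Q(ω):Q] = 2 (min poly x^2 + x + 1). Since Q(∛249) ⊂ R and ω ∉ R, we have ω ∉ Q(∛249), so x^2 + x + 1 remains irreducible over Q(∛249) and [Q(∛249, ω) : Q(∛249)] = 2. By the tower law, [Q(∛249, ω) : Q] = 3 · 2 = 6. (In fact Q(∛249, ω) is the splitting field of x^3 - 249 over Q.)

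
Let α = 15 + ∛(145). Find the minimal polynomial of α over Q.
m_α(x) = x^3 - 45x^2 + 675x - 3520

Set β = α - 15 = ∛(145), so β^3 = 145. Then (α - 15)^3 - 145 = 0, i.e. α is a root of g(x) = (x - 15)^3 - 145 = x^3 - 45x^2 + 675x - 3520. Since g(x) = h(x - 15) where h(x) = x^3 - 145, and h is irreducible over Q (because 145 is not a perfect cube, so h has no rational root, and a monic cubic with no rational root is irreducible), g is also irreducible (irreducibility is preserved under the substitution x → x - 15). Hence m_α(x) = x^3 - 45x^2 + 675x - 3520.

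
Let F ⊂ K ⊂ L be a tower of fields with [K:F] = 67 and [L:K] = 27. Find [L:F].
[L:F] = 1809

The tower law says that for any tower of field extensions F ⊂ K ⊂ L with finite degrees, [L:F] = [L:K] · [K:F]. Here this gives [L:F] = 27 · 67 = 1809.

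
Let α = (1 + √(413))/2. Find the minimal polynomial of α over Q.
m_α(x) = x^2 - x - 103

From 2α - 1 = √(413), squaring gives (2α - 1)^2 = 413, i.e. 4α^2 - 4α + 1 = 413, so α^2 - α + (1 - 413)/4 = 0. Since 413 ≡ 1 (mod 4), (1 - 413)/4 = -103 ∈ Z. The polynomial x^2 - x - 103 has discriminant 1 - 4·(-103) = 413, which is not a perfect square in Q (d = 413 is squarefree and ≠ 1), so x^2 - x - 103 is irreducible over Q. It is the minimal polynomial of α.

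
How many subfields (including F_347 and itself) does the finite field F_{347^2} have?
F_{347^2} has 2 subfields

The subfields of F_{p^n} are exactly the fields F_{p^d} for d | n (each is the fixed field of the unique index-d subgroup of Gal(F_{p^n}/F_p) ≅ Z/nZ). The divisors of n = 2 are {1, 2}, giving 2 subfields: F_{347^1}, F_{347^2}.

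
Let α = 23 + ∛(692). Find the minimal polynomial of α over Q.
m_α(x) = x^3 - 69x^2 + 1587x - 12859

Set β = α - 23 = ∛(692), so β^3 = 692. Then (α - 23)^3 - 692 = 0, i.e. α is a root of g(x) = (x - 23)^3 - 692 = x^3 - 69x^2 + 1587x - 12859. Since g(x) = h(x - 23) where h(x) = x^3 - 692, and h is irreducible over Q (because 692 is not a perfect cube, so h has no rational root, and a monic cubic with no rational root is irreducible), g is also irreducible (irreducibility is preserved under the substitution x → x - 23). Hence m_α(x) = x^3 - 69x^2 + 1587x - 12859.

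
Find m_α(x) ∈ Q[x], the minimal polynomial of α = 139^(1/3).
m_α(x) = x^3 - 139

α satisfies α^3 = 139, so x^3 - 139 annihilates α. By the rational root test, a rational root p/q (in lowest terms) of x^3 - 139 would satisfy p^3 = 139 q^3, forcing q = 1 and p^3 = 139; but 139 is not a perfect cube, contradiction. A monic cubic over Q with no rational root is irreducible (any nontrivial factorization would include a linear factor). Hence x^3 - 139 is the minimal polynomial of α, and in particular [Q(α):Q] = 3.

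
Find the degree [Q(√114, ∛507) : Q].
[Q(√114, ∛507) : Q] = 6

Let L = Q(√114, ∛507). Since Q(√114) ⊂ L and [Q(√114):Q] = 2, the tower law gives 2 | [L:Q]. Likewise Q(∛507) ⊂ L with [Q(∛507):Q] = 3 (because 507 is not a perfect cube), so 3 | [L:Q]. As gcd(2,3) = 1, [L:Q] is divisible by 6. Conversely L is generated over Q by √114 and ∛507, so [L:Q] ≤ 2·3 = 6. Therefore [Q(√114, ∛507) : Q] = 6.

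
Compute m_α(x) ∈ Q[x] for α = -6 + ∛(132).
m_α(x) = x^3 + 18x^2 + 108x + 84

Set β = α + 6 = ∛(132), so β^3 = 132. Then (α + 6)^3 - 132 = 0, i.e. α is a root of g(x) = (x + 6)^3 - 132 = x^3 + 18x^2 + 108x + 84. Since g(x) = h(x + 6) where h(x) = x^3 - 132, and h is irreducible over Q (because 132 is not a perfect cube, so h has no rational root, and a monic cubic with no rational root is irreducible), g is also irreducible (irreducibility is preserved under the substitution x → x + 6). Hence m_α(x) = x^3 + 18x^2 + 108x + 84.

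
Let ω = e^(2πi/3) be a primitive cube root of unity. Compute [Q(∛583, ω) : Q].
[Q(∛583, ω) : Q] = 6

[Q(∛583):Q] = 3 (min poly x^3 - 583, irreducible since 583 is not a perfect cube). [Q(ω):Q] = 2 (min poly x^2 + x + 1). Since Q(∛583) ⊂ R and ω ∉ R, we have ω ∉ Q(∛583), so x^2 + x + 1 remains irreducible over Q(∛583) and [Q(∛583, ω) : Q(∛583)] = 2. By the tower law, [Q(∛583, ω) : Q] = 3 · 2 = 6. (In fact Q(∛583, ω) is the splitting field of x^3 - 583 over Q.)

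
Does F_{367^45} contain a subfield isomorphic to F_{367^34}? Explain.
No: F_{367^34} is not a subfield of F_{367^45}

F_{p^m} embeds in F_{p^n} iff m | n. Here 34 ∤ 45 (since 45 = 1·34 + 11 with remainder 11 ≠ 0), so F_{367^34} is not a subfield of F_{367^45}. Equivalently: if it were, the tower law would give 34 = [F_{367^34}:F_367] dividing [F_{367^45}:F_367] = 45, contradiction.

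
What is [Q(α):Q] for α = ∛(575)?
[Q(α):Q] = 3

The minimal polynomial of α is x^3 - 575, irreducible over Q since 575 is not a perfect cube (so x^3 - 575 has no rational root). Hence [Q(α):Q] = deg(m_α) = 3.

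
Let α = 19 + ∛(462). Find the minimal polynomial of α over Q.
m_α(x) = x^3 - 57x^2 + 1083x - 7321

Set β = α - 19 = ∛(462), so β^3 = 462. Then (α - 19)^3 - 462 = 0, i.e. α is a root of g(x) = (x - 19)^3 - 462 = x^3 - 57x^2 + 1083x - 7321. Since g(x) = h(x - 19) where h(x) = x^3 - 462, and h is irreducible over Q (because 462 is not a perfect cube, so h has no rational root, and a monic cubic with no rational root is irreducible), g is also irreducible (irreducibility is preserved under the substitution x → x - 19). Hence m_α(x) = x^3 - 57x^2 + 1083x - 7321.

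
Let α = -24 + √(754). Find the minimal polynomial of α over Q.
m_α(x) = x^2 + 48x - 178

From α + 24 = √(754), squaring gives (α + 24)^2 = 754, i.e. α^2 + 48α + 576 = 754, so α^2 + 48α - 178 = 0. The discriminant of x^2 + 48x - 178 is (48)^2 - 4·(-178) = 2304 + 712 = 3016, and 4·(754) is not a perfect square in Q since 754 is squarefree and ≠ 1. Hence x^2 + 48x - 178 is irreducible over Q and is the minimal polynomial of α.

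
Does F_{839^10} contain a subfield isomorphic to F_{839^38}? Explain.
No: F_{839^38} is not a subfield of F_{839^10}

F_{p^m} embeds in F_{p^n} iff m | n. Here 38 ∤ 10 (since 10 = 0·38 + 10 with remainder 10 ≠ 0), so F_{839^38} is not a subfield of F_{839^10}. Equivalently: if it were, the tower law would give 38 = [F_{839^38}:F_839] dividing [F_{839^10}:F_839] = 10, contradiction.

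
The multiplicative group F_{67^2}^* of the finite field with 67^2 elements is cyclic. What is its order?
|F_{67^2}^*| = 4488

F_{67^2} has 67^2 = 4489 elements; its multiplicative group consists of all nonzero elements, so |F_{67^2}^*| = 4489 - 1 = 4488. (It is cyclic since any finite subgroup of the multiplicative group of a field is cyclic.)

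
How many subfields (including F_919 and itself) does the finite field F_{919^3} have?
F_{919^3} has 2 subfields

The subfields of F_{p^n} are exactly the fields F_{p^d} for d | n (each is the fixed field of the unique index-d subgroup of Gal(F_{p^n}/F_p) ≅ Z/nZ). The divisors of n = 3 are {1, 3}, giving 2 subfields: F_{919^1}, F_{919^3}.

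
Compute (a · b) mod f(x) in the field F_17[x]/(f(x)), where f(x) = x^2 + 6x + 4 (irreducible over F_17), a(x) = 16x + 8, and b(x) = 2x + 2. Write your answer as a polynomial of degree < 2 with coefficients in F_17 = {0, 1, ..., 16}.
a · b ≡ 9x + 7 (mod f(x))

Multiply in F_17[x]: a(x)·b(x) = (16x + 8)·(2x + 2) = 15x^2 + 14x + 16. This has degree ≥ 2, so divide by f(x) over F_17: 15x^2 + 14x + 16 = (15)·(x^2 + 6x + 4) + (9x + 7). Hence a·b ≡ 9x + 7 (mod f). (F_17[x]/(f) is a field with 17^2 = 289 elements since f is irreducible of degree 2.)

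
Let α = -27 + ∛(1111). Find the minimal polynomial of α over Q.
m_α(x) = x^3 + 81x^2 + 2187x + 18572

Set β = α + 27 = ∛(1111), so β^3 = 1111. Then (α + 27)^3 - 1111 = 0, i.e. α is a root of g(x) = (x + 27)^3 - 1111 = x^3 + 81x^2 + 2187x + 18572. Since g(x) = h(x + 27) where h(x) = x^3 - 1111, and h is irreducible over Q (because 1111 is not a perfect cube, so h has no rational root, and a monic cubic with no rational root is irreducible), g is also irreducible (irreducibility is preserved under the substitution x → x + 27). Hence m_α(x) = x^3 + 81x^2 + 2187x + 18572.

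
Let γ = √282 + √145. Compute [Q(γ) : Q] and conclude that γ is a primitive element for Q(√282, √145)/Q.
[Q(γ) : Q] = 4 (equivalently, Q(γ) = Q(√282, √145))

Obviously Q(γ) ⊆ Q(√282, √145), and [Q(√282, √145):Q] = 4 (since 282, 145 are distinct squarefree integers > 1 with 40890 not a perfect square). To show equality we compute the minimal polynomial of γ. From γ = √282 + √145: γ^2 = 282 + 2√(40890) + 145 = 427 + 2√(40890), so γ^2 - 427 = 2√(40890); squaring, (γ^2 - 427)^2 = 4·40890, i.e. γ^4 - 854γ^2 + 182329 - 163560 = 0, i.e. γ^4 - 854γ^2 + 18769 = 0. So γ is a root of x^4 - 854x^2 + 18769. This polynomial is irreducible over Q: it has no rational root (each ±√282 ± √145 is irrational), and any factorization into two quadratics over Q would force √(40890) ∈ Q (pairing opposite roots) or √282, √145 ∈ Q (other pairings), all impossible. Hence [Q(γ):Q] = 4 = [Q(√282, √145):Q], so Q(γ) = Q(√282, √145).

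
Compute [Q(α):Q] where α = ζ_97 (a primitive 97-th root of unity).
[Q(α):Q] = 96

The minimal polynomial of ζ_97 over Q is the 97-th cyclotomic polynomial Φ_97(x), which is irreducible over Q and has degree φ(97) = 96. Hence [Q(α):Q] = φ(97) = 96.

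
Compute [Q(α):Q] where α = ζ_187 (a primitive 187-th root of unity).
[Q(α):Q] = 160

The minimal polynomial of ζ_187 over Q is the 187-th cyclotomic polynomial Φ_187(x), which is irreducible over Q and has degree φ(187) = 160. Hence [Q(α):Q] = φ(187) = 160.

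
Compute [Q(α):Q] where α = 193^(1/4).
[Q(α):Q] = 4

α is a root of x^4 - 193. By Eisenstein's criterion at the prime p = 193 (which divides the constant term 193 but p^2 = 37249 does not, since 193 is squarefree), x^4 - 193 is irreducible over Q. Hence [Q(α):Q] = 4.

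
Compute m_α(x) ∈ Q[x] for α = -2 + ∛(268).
m_α(x) = x^3 + 6x^2 + 12x - 260

Set β = α + 2 = ∛(268), so β^3 = 268. Then (α + 2)^3 - 268 = 0, i.e. α is a root of g(x) = (x + 2)^3 - 268 = x^3 + 6x^2 + 12x - 260. Since g(x) = h(x + 2) where h(x) = x^3 - 268, and h is irreducible over Q (because 268 is not a perfect cube, so h has no rational root, and a monic cubic with no rational root is irreducible), g is also irreducible (irreducibility is preserved under the substitution x → x + 2). Hence m_α(x) = x^3 + 6x^2 + 12x - 260.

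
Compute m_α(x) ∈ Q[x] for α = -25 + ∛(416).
m_α(x) = x^3 + 75x^2 + 1875x + 15209

Set β = α + 25 = ∛(416), so β^3 = 416. Then (α + 25)^3 - 416 = 0, i.e. α is a root of g(x) = (x + 25)^3 - 416 = x^3 + 75x^2 + 1875x + 15209. Since g(x) = h(x + 25) where h(x) = x^3 - 416, and h is irreducible over Q (because 416 is not a perfect cube, so h has no rational root, and a monic cubic with no rational root is irreducible), g is also irreducible (irreducibility is preserved under the substitution x → x + 25). Hence m_α(x) = x^3 + 75x^2 + 1875x + 15209.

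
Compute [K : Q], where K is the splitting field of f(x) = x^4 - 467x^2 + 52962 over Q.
[K : Q] = 4

Solving the quadratic in x^2: x^2 = (467 ± √(467^2 - 4·52962))/2 = (467 ± √6241)/2 = (467 ± 79)/2, giving x^2 = 273 or x^2 = 194. So f(x) = (x^2 - 273)(x^2 - 194) and the roots of f are ±√273, ±√194. Hence the splitting field is K = Q(√273, √194). Since 273 and 194 are distinct squarefree integers > 1, their product 52962 is not a perfect square, so √194 ∉ Q(√273). By the tower law [K:Q] = [Q(√273,√194):Q(√273)] · [Q(√273):Q] = 2 · 2 = 4.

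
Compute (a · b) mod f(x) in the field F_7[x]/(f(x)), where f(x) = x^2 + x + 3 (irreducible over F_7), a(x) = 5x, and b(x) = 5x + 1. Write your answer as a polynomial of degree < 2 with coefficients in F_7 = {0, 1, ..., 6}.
a · b ≡ x + 2 (mod f(x))

Multiply in F_7[x]: a(x)·b(x) = (5x)·(5x + 1) = 4x^2 + 5x. This has degree ≥ 2, so divide by f(x) over F_7: 4x^2 + 5x = (4)·(x^2 + x + 3) + (x + 2). Hence a·b ≡ x + 2 (mod f). (F_7[x]/(f) is a field with 7^2 = 49 elements since f is irreducible of degree 2.)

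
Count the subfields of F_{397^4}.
F_{397^4} has 3 subfields

The subfields of F_{p^n} are exactly the fields F_{p^d} for d | n (each is the fixed field of the unique index-d subgroup of Gal(F_{p^n}/F_p) ≅ Z/nZ). The divisors of n = 4 are {1, 2, 4}, giving 3 subfields: F_{397^1}, F_{397^2}, F_{397^4}.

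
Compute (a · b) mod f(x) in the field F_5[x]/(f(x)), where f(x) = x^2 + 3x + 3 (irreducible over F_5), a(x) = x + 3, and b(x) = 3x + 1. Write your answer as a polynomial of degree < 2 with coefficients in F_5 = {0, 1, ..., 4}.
a · b ≡ x + 4 (mod f(x))

Multiply in F_5[x]: a(x)·b(x) = (x + 3)·(3x + 1) = 3x^2 + 3. This has degree ≥ 2, so divide by f(x) over F_5: 3x^2 + 3 = (3)·(x^2 + 3x + 3) + (x + 4). Hence a·b ≡ x + 4 (mod f). (F_5[x]/(f) is a field with 5^2 = 25 elements since f is irreducible of degree 2.)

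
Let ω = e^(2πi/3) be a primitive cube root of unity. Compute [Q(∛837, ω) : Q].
[Q(∛837, ω) : Q] = 6

[Q(∛837):Q] = 3 (min poly x^3 - 837, irreducible since 837 is not a perfect cube). [Q(ω):Q] = 2 (min poly x^2 + x + 1). Since Q(∛837) ⊂ R and ω ∉ R, we have ω ∉ Q(∛837), so x^2 + x + 1 remains irreducible over Q(∛837) and [Q(∛837, ω) : Q(∛837)] = 2. By the tower law, [Q(∛837, ω) : Q] = 3 · 2 = 6. (In fact Q(∛837, ω) is the splitting field of x^3 - 837 over Q.)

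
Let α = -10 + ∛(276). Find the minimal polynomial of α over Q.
m_α(x) = x^3 + 30x^2 + 300x + 724

Set β = α + 10 = ∛(276), so β^3 = 276. Then (α + 10)^3 - 276 = 0, i.e. α is a root of g(x) = (x + 10)^3 - 276 = x^3 + 30x^2 + 300x + 724. Since g(x) = h(x + 10) where h(x) = x^3 - 276, and h is irreducible over Q (because 276 is not a perfect cube, so h has no rational root, and a monic cubic with no rational root is irreducible), g is also irreducible (irreducibility is preserved under the substitution x → x + 10). Hence m_α(x) = x^3 + 30x^2 + 300x + 724.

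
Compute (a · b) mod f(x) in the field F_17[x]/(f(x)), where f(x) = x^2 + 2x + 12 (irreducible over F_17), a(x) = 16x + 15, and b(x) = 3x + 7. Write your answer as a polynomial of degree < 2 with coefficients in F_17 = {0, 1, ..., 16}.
a · b ≡ 10x + 5 (mod f(x))

Multiply in F_17[x]: a(x)·b(x) = (16x + 15)·(3x + 7) = 14x^2 + 4x + 3. This has degree ≥ 2, so divide by f(x) over F_17: 14x^2 + 4x + 3 = (14)·(x^2 + 2x + 12) + (10x + 5). Hence a·b ≡ 10x + 5 (mod f). (F_17[x]/(f) is a field with 17^2 = 289 elements since f is irreducible of degree 2.)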